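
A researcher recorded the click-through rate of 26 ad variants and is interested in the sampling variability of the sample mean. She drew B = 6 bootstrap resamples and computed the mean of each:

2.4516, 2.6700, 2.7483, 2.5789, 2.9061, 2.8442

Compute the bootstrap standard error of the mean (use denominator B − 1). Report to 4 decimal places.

Bootstrap SE is the standard deviation of the 6 replicate means.
Mean of replicates: (2.4516 + 2.6700 + 2.7483 + 2.5789 + 2.9061 + 2.8442) / 6 = 16.19910 / 6 = 2.69985
Sum of squared deviations: (−0.24825)² + (−0.02985)² + (+0.04845)² + (−0.12095)² + (+0.20625)² + (+0.14435)² = 0.14287
Variance = 0.14287 / 5 = 0.02857
SE* = √0.02857

SE* = 0.1690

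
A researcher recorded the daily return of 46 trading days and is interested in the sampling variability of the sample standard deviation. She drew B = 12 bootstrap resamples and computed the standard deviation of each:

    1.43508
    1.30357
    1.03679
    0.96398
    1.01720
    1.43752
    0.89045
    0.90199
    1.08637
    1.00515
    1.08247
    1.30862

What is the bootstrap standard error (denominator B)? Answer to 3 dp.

SE* = 0.189

Bootstrap SE is the standard deviation of the 12 replicate standard deviations.
Mean of replicates: (1.43508 + 1.30357 + 1.03679 + 0.96398 + 1.01720 + 1.43752 + 0.89045 + 0.90199 + 1.08637 + 1.00515 + 1.08247 + 1.30862) / 12 = 13.469190 / 12 = 1.122432
Sum of squared deviations: (+0.312647)² + (+0.181137)² + (−0.085642)² + (−0.158452)² + (−0.105232)² + (+0.315087)² + (−0.231982)² + (−0.220442)² + (−0.036062)² + (−0.117282)² + (−0.039962)² + (+0.186187)² = 0.427084
Variance = 0.427084 / 12 = 0.035590
SE* = √0.035590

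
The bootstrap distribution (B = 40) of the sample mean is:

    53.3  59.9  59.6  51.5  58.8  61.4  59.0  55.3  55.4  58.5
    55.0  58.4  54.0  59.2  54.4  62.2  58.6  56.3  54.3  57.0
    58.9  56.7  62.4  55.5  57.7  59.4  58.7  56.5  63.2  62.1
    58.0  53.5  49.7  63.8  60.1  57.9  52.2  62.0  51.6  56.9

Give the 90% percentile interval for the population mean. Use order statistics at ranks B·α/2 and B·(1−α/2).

Sorted replicates: 49.7, 51.5, 51.6, 52.2, 53.3, 53.5, 54.0, 54.3, 54.4, 55.0, 55.3, 55.4, 55.5, 56.3, 56.5, 56.7, 56.9, 57.0, 57.7, 57.9, 58.0, 58.4, 58.5, 58.6, 58.7, 58.8, 58.9, 59.0, 59.2, 59.4, 59.6, 59.9, 60.1, 61.4, 62.0, 62.1, 62.2, 62.4, 63.2, 63.8
α = 0.10; lower rank = 40 × 0.050 = 2; upper rank = 40 × 0.950 = 38.
The 2nd smallest replicate is 51.5; the 38th is 62.4.

(51.5, 62.4)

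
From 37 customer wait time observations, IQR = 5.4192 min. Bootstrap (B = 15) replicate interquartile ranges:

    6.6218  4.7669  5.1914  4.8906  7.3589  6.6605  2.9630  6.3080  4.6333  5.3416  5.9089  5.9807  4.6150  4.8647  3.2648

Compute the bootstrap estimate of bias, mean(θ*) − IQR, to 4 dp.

mean(θ*) = (6.6218 + 4.7669 + 5.1914 + 4.8906 + 7.3589 + 6.6605 + 2.9630 + 6.3080 + 4.6333 + 5.3416 + 5.9089 + 5.9807 + 4.6150 + 4.8647 + 3.2648) / 15 = 5.29134
bias = 5.29134 − 5.4192

bias = −0.1279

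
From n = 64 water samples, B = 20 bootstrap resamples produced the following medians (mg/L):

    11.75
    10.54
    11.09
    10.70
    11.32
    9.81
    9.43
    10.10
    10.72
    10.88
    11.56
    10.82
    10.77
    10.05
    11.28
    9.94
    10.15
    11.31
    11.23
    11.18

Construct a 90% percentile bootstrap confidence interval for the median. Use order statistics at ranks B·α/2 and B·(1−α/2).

Sorted replicates: 9.43, 9.81, 9.94, 10.05, 10.10, 10.15, 10.54, 10.70, 10.72, 10.77, 10.82, 10.88, 11.09, 11.18, 11.23, 11.28, 11.31, 11.32, 11.56, 11.75
α = 0.10; lower rank = 20 × 0.050 = 1; upper rank = 20 × 0.950 = 19.
The 1st smallest replicate is 9.43; the 19th is 11.56.

(9.43, 11.56)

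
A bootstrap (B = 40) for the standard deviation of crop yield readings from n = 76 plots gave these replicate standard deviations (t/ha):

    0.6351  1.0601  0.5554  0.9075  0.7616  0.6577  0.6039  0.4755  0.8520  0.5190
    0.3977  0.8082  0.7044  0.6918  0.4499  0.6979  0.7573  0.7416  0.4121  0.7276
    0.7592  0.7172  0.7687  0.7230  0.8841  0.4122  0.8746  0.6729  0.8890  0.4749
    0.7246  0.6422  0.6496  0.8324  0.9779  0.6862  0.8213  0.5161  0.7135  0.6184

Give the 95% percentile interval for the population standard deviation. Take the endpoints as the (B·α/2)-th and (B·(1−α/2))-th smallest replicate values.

(0.3977, 0.9779)

Sorted replicates: 0.3977, 0.4121, 0.4122, 0.4499, 0.4749, 0.4755, 0.5161, 0.5190, 0.5554, 0.6039, 0.6184, 0.6351, 0.6422, 0.6496, 0.6577, 0.6729, 0.6862, 0.6918, 0.6979, 0.7044, 0.7135, 0.7172, 0.7230, 0.7246, 0.7276, 0.7416, 0.7573, 0.7592, 0.7616, 0.7687, 0.8082, 0.8213, 0.8324, 0.8520, 0.8746, 0.8841, 0.8890, 0.9075, 0.9779, 1.0601
α = 0.05; lower rank = 40 × 0.025 = 1; upper rank = 40 × 0.975 = 39.
The 1st smallest replicate is 0.3977; the 39th is 0.9779.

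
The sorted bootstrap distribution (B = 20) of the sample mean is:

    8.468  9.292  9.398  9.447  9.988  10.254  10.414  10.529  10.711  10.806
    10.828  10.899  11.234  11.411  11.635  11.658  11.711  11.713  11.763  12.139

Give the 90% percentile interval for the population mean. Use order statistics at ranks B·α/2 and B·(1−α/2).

(8.468, 11.763)

α = 0.10; lower rank = 20 × 0.050 = 1; upper rank = 20 × 0.950 = 19.
The 1st smallest replicate is 8.468; the 19th is 11.763.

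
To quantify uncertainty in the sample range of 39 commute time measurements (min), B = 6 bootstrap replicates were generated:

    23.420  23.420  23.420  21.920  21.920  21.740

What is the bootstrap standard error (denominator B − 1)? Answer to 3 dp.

SE* = 0.857

Bootstrap SE is the standard deviation of the 6 replicate ranges.
Mean of replicates: (23.420 + 23.420 + 23.420 + 21.920 + 21.920 + 21.740) / 6 = 135.8400 / 6 = 22.6400
Sum of squared deviations: (+0.7800)² + (+0.7800)² + (+0.7800)² + (−0.7200)² + (−0.7200)² + (−0.9000)² = 3.6720
Variance = 3.6720 / 5 = 0.7344
SE* = √0.7344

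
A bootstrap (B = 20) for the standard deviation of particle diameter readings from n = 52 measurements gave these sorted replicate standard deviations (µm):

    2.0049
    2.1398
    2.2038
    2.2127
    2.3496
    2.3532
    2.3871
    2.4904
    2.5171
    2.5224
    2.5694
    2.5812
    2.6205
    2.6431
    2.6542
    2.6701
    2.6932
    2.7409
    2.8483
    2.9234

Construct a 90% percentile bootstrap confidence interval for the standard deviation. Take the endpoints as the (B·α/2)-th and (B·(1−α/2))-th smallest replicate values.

(2.0049, 2.8483)

α = 0.10; lower rank = 20 × 0.050 = 1; upper rank = 20 × 0.950 = 19.
The 1st smallest replicate is 2.0049; the 19th is 2.8483.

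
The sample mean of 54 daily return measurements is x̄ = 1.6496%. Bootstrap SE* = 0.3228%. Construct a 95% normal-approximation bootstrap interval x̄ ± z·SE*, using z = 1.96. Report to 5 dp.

(1.01691, 2.28229)

Margin = 1.96 × 0.3228 = 0.632688
Interval: 1.6496 ± 0.632688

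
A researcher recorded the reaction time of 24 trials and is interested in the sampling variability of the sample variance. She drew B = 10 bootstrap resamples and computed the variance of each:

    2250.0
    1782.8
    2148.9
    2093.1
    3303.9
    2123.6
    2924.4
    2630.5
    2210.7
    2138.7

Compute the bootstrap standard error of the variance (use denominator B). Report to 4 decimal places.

Bootstrap SE is the standard deviation of the 10 replicate variances.
Mean of replicates: (2250.0 + 1782.8 + 2148.9 + 2093.1 + 3303.9 + 2123.6 + 2924.4 + 2630.5 + 2210.7 + 2138.7) / 10 = 23606.60000 / 10 = 2360.66000
Sum of squared deviations: (−110.66000)² + (−577.86000)² + (−211.76000)² + (−267.56000)² + (+943.24000)² + (−237.06000)² + (+563.74000)² + (+269.84000)² + (−149.96000)² + (−221.96000)² = 1870868.26400
Variance = 1870868.26400 / 10 = 187086.82640
SE* = √187086.82640

SE* = 432.5353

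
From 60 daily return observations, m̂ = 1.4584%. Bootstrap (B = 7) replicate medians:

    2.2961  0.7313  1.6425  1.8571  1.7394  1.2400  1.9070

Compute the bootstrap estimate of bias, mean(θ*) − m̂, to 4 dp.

mean(θ*) = (2.2961 + 0.7313 + 1.6425 + 1.8571 + 1.7394 + 1.2400 + 1.9070) / 7 = 1.63049
bias = 1.63049 − 1.4584

bias = +0.1721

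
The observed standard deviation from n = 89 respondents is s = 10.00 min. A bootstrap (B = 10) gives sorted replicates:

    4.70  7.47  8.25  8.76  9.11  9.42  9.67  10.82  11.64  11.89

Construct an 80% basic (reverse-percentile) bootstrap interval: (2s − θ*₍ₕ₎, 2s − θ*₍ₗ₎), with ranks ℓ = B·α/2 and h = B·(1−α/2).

Percentile endpoints at ranks 1 and 9: θ*₍1₎ = 4.70, θ*₍9₎ = 11.64.
Basic interval reflects these around s:
  lower = 2 × 10.00 − 11.64 = 8.36
  upper = 2 × 10.00 − 4.70 = 15.30

(8.36, 15.30)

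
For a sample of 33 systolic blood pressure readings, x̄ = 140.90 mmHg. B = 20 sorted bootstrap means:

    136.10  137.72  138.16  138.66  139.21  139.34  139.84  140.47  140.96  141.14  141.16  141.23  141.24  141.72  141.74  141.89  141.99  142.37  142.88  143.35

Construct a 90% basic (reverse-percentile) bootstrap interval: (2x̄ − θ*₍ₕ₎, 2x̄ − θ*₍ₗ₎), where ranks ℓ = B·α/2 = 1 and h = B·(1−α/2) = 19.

(138.92, 145.70)

Percentile endpoints at ranks 1 and 19: θ*₍1₎ = 136.10, θ*₍19₎ = 142.88.
Basic interval reflects these around x̄:
  lower = 2 × 140.90 − 142.88 = 138.92
  upper = 2 × 140.90 − 136.10 = 145.70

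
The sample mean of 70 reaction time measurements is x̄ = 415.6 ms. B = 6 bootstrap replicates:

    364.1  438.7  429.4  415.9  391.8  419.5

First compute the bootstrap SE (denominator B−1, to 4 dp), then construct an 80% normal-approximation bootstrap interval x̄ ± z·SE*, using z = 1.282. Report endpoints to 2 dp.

Mean of replicates = 409.9000; sum of squared deviations = 3763.1000; SE* = √(3763.1000/5) = 27.4339
Margin = 1.282 × 27.4339 = 35.170
Interval: 415.6 ± 35.170

(380.43, 450.77)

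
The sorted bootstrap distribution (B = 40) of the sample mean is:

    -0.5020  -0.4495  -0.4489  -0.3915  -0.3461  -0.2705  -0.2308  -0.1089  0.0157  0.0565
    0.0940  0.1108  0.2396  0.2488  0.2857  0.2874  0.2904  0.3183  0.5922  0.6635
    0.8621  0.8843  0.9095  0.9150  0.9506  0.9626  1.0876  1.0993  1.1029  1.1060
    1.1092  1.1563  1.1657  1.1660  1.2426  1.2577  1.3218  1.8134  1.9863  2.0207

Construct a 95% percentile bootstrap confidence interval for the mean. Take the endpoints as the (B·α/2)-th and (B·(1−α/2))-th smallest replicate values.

α = 0.05; lower rank = 40 × 0.025 = 1; upper rank = 40 × 0.975 = 39.
The 1st smallest replicate is -0.5020; the 39th is 1.9863.

(-0.5020, 1.9863)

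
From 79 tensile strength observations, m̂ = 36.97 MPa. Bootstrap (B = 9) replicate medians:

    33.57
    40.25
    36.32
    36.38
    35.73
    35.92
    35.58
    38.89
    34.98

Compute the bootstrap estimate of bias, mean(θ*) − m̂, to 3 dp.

bias = −0.568

mean(θ*) = (33.57 + 40.25 + 36.32 + 36.38 + 35.73 + 35.92 + 35.58 + 38.89 + 34.98) / 9 = 36.4022
bias = 36.4022 − 36.97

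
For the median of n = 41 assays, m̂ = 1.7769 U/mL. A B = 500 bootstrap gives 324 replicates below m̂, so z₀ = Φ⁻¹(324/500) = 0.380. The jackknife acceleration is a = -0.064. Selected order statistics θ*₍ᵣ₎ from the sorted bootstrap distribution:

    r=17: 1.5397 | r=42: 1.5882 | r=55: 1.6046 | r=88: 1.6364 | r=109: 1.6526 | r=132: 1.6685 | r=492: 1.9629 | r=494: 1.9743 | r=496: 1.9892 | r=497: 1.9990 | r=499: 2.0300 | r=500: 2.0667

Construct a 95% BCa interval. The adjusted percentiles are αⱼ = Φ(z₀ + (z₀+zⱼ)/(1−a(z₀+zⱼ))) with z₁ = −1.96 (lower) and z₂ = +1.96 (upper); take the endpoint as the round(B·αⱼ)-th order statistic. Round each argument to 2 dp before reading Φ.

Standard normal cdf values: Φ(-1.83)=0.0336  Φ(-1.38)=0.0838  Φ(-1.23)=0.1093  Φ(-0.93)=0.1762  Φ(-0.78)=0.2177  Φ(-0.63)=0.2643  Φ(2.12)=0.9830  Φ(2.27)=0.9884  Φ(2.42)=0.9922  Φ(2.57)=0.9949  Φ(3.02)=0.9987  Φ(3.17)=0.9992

Lower: z₀ + z₁ = 0.380 + (-1.960) = -1.580; 1 − a(z₀+z₁) = 1 − (-0.064)(-1.580) = 0.8989; argument = 0.380 + (-1.580)/0.8989 = -1.3777 → -1.38.
α₁ = Φ(-1.38) = 0.0838; rank = round(500 × 0.0838) = 42; θ*₍42₎ = 1.5882.
Upper: z₀ + z₂ = 2.340; 1 − a(z₀+z₂) = 1.1498; argument = 2.4152 → 2.42; α₂ = 0.9922; rank = 496; θ*₍496₎ = 1.9892.

(1.5882, 1.9892)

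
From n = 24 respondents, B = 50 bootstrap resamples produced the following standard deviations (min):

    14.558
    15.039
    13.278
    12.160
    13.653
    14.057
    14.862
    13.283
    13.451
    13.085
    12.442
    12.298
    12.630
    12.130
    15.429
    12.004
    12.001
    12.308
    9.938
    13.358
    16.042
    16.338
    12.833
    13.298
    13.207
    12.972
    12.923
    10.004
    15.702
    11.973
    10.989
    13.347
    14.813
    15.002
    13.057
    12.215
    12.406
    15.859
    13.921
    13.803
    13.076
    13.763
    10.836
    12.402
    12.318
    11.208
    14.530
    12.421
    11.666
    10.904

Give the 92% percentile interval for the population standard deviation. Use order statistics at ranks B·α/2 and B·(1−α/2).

Sorted replicates: 9.938, 10.004, 10.836, 10.904, 10.989, 11.208, 11.666, 11.973, 12.001, 12.004, 12.130, 12.160, 12.215, 12.298, 12.308, 12.318, 12.402, 12.406, 12.421, 12.442, 12.630, 12.833, 12.923, 12.972, 13.057, 13.076, 13.085, 13.207, 13.278, 13.283, 13.298, 13.347, 13.358, 13.451, 13.653, 13.763, 13.803, 13.921, 14.057, 14.530, 14.558, 14.813, 14.862, 15.002, 15.039, 15.429, 15.702, 15.859, 16.042, 16.338
α = 0.08; lower rank = 50 × 0.040 = 2; upper rank = 50 × 0.960 = 48.
The 2nd smallest replicate is 10.004; the 48th is 15.859.

(10.004, 15.859)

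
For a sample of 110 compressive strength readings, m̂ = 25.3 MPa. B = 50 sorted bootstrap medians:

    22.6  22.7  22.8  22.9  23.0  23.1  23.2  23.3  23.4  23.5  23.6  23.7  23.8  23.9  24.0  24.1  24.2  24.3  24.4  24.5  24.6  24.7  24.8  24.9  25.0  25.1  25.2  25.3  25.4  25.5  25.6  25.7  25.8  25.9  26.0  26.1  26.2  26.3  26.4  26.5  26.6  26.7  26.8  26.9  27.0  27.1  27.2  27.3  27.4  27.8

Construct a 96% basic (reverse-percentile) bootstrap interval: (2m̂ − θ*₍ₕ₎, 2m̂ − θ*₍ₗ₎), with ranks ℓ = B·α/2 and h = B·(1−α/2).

Percentile endpoints at ranks 1 and 49: θ*₍1₎ = 22.6, θ*₍49₎ = 27.4.
Basic interval reflects these around m̂:
  lower = 2 × 25.3 − 27.4 = 23.2
  upper = 2 × 25.3 − 22.6 = 28.0

(23.2, 28.0)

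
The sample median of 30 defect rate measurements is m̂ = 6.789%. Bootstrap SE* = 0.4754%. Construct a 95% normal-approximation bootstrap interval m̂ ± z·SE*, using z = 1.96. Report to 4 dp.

(5.8572, 7.7208)

Margin = 1.96 × 0.4754 = 0.93178
Interval: 6.789 ± 0.93178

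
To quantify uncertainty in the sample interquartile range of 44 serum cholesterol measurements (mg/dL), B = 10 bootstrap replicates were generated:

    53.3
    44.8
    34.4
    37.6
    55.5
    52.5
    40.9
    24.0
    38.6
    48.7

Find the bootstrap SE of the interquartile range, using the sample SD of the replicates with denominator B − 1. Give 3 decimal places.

Bootstrap SE is the standard deviation of the 10 replicate interquartile ranges.
Mean of replicates: (53.3 + 44.8 + 34.4 + 37.6 + 55.5 + 52.5 + 40.9 + 24.0 + 38.6 + 48.7) / 10 = 430.3000 / 10 = 43.0300
Sum of squared deviations: (+10.2700)² + (+1.7700)² + (−8.6300)² + (−5.4300)² + (+12.4700)² + (+9.4700)² + (−2.1300)² + (−19.0300)² + (−4.4300)² + (+5.6700)² = 876.2010
Variance = 876.2010 / 9 = 97.3557
SE* = √97.3557

SE* = 9.867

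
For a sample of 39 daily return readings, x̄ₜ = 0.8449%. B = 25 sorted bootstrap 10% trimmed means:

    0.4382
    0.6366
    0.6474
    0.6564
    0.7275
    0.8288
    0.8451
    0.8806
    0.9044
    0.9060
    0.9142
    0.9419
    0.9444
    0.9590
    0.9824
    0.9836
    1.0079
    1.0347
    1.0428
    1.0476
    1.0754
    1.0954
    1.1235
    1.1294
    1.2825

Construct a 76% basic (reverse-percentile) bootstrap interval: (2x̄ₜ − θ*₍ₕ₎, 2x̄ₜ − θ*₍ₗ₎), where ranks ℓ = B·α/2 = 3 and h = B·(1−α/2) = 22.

(0.5944, 1.0424)

Percentile endpoints at ranks 3 and 22: θ*₍3₎ = 0.6474, θ*₍22₎ = 1.0954.
Basic interval reflects these around x̄ₜ:
  lower = 2 × 0.8449 − 1.0954 = 0.5944
  upper = 2 × 0.8449 − 0.6474 = 1.0424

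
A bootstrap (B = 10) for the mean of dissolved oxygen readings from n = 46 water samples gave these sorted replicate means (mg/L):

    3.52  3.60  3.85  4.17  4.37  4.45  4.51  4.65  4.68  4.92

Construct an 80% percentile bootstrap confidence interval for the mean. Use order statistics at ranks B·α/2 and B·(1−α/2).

(3.52, 4.68)

α = 0.20; lower rank = 10 × 0.100 = 1; upper rank = 10 × 0.900 = 9.
The 1st smallest replicate is 3.52; the 9th is 4.68.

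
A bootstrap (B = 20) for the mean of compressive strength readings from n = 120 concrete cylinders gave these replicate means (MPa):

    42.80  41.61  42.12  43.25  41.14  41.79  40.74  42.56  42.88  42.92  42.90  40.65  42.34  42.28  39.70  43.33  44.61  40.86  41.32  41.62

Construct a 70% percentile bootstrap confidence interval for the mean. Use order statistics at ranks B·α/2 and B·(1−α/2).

Sorted replicates: 39.70, 40.65, 40.74, 40.86, 41.14, 41.32, 41.61, 41.62, 41.79, 42.12, 42.28, 42.34, 42.56, 42.80, 42.88, 42.90, 42.92, 43.25, 43.33, 44.61
α = 0.30; lower rank = 20 × 0.150 = 3; upper rank = 20 × 0.850 = 17.
The 3rd smallest replicate is 40.74; the 17th is 42.92.

(40.74, 42.92)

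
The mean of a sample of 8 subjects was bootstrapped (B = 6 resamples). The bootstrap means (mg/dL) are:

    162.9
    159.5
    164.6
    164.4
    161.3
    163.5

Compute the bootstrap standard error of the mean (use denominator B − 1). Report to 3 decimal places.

Bootstrap SE is the standard deviation of the 6 replicate means.
Mean of replicates: (162.9 + 159.5 + 164.6 + 164.4 + 161.3 + 163.5) / 6 = 976.2000 / 6 = 162.7000
Sum of squared deviations: (+0.2000)² + (−3.2000)² + (+1.9000)² + (+1.7000)² + (−1.4000)² + (+0.8000)² = 19.3800
Variance = 19.3800 / 5 = 3.8760
SE* = √3.8760

SE* = 1.969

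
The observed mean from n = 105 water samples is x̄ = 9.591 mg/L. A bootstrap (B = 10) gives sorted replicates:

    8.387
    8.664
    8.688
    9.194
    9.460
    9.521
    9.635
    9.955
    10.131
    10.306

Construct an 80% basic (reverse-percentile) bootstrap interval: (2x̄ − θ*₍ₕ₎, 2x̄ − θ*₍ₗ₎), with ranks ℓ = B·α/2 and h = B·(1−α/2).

(9.051, 10.795)

Percentile endpoints at ranks 1 and 9: θ*₍1₎ = 8.387, θ*₍9₎ = 10.131.
Basic interval reflects these around x̄:
  lower = 2 × 9.591 − 10.131 = 9.051
  upper = 2 × 9.591 − 8.387 = 10.795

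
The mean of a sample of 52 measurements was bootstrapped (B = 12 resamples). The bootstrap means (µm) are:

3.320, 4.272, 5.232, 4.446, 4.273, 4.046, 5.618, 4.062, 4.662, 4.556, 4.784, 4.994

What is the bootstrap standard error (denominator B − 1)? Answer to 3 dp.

Bootstrap SE is the standard deviation of the 12 replicate means.
Mean of replicates: (3.320 + 4.272 + 5.232 + 4.446 + 4.273 + 4.046 + 5.618 + 4.062 + 4.662 + 4.556 + 4.784 + 4.994) / 12 = 54.2650 / 12 = 4.5221
Sum of squared deviations: (−1.2021)² + (−0.2501)² + (+0.7099)² + (−0.0761)² + (−0.2491)² + (−0.4761)² + (+1.0959)² + (−0.4601)² + (+0.1399)² + (+0.0339)² + (+0.2619)² + (+0.4719)² = 4.0308
Variance = 4.0308 / 11 = 0.3664
SE* = √0.3664

SE* = 0.605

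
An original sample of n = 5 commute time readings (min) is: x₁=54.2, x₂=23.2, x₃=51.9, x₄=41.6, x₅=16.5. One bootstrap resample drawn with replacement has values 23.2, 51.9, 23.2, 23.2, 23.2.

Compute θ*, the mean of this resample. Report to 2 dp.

Mean = (23.2 + 51.9 + 23.2 + 23.2 + 23.2) / 5 = 144.70 / 5 = 28.94

θ* = 28.94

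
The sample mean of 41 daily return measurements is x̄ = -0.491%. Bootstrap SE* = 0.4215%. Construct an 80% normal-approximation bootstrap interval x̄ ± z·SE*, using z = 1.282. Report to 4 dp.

Margin = 1.282 × 0.4215 = 0.54036
Interval: -0.491 ± 0.54036

(-1.0314, 0.0494)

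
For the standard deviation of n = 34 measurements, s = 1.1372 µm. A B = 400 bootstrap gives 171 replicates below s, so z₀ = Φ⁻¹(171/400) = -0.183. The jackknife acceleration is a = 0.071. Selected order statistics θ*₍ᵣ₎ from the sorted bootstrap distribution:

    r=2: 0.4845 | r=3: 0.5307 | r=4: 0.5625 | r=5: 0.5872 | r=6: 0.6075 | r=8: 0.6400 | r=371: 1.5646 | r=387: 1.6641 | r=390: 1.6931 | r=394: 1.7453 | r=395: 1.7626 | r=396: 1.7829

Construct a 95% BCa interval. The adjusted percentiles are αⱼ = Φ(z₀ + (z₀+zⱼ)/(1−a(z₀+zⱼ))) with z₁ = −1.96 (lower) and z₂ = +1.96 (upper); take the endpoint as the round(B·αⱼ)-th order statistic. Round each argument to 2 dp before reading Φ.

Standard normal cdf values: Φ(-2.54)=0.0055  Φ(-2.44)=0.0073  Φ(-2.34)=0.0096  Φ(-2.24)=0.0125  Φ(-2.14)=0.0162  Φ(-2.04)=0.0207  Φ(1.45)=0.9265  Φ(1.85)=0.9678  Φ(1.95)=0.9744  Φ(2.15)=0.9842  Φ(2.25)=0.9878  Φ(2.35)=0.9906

(0.6400, 1.6641)

Lower: z₀ + z₁ = -0.183 + (-1.960) = -2.143; 1 − a(z₀+z₁) = 1 − (0.071)(-2.143) = 1.1522; argument = -0.183 + (-2.143)/1.1522 = -2.0430 → -2.04.
α₁ = Φ(-2.04) = 0.0207; rank = round(400 × 0.0207) = 8; θ*₍8₎ = 0.6400.
Upper: z₀ + z₂ = 1.777; 1 − a(z₀+z₂) = 0.8738; argument = 1.8506 → 1.85; α₂ = 0.9678; rank = 387; θ*₍387₎ = 1.6641.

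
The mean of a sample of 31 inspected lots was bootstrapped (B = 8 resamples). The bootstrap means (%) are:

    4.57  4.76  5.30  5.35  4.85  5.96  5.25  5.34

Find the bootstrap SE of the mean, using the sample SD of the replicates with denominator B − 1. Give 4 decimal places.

SE* = 0.4374

Bootstrap SE is the standard deviation of the 8 replicate means.
Mean of replicates: (4.57 + 4.76 + 5.30 + 5.35 + 4.85 + 5.96 + 5.25 + 5.34) / 8 = 41.38000 / 8 = 5.17250
Sum of squared deviations: (−0.60250)² + (−0.41250)² + (+0.12750)² + (+0.17750)² + (−0.32250)² + (+0.78750)² + (+0.07750)² + (+0.16750)² = 1.33915
Variance = 1.33915 / 7 = 0.19131
SE* = √0.19131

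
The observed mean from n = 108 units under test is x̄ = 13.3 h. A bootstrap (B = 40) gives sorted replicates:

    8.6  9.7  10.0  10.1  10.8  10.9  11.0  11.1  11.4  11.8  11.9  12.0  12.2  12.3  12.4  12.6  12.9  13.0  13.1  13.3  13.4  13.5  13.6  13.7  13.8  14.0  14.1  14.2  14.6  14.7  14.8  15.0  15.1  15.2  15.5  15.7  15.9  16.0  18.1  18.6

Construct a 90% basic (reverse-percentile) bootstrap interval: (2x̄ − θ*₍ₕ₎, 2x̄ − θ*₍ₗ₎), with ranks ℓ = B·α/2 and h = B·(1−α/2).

Percentile endpoints at ranks 2 and 38: θ*₍2₎ = 9.7, θ*₍38₎ = 16.0.
Basic interval reflects these around x̄:
  lower = 2 × 13.3 − 16.0 = 10.6
  upper = 2 × 13.3 − 9.7 = 16.9

(10.6, 16.9)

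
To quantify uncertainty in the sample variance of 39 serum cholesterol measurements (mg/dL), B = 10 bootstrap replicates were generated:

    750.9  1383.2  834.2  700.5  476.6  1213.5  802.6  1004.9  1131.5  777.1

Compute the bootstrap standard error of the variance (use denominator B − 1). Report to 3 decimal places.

Bootstrap SE is the standard deviation of the 10 replicate variances.
Mean of replicates: (750.9 + 1383.2 + 834.2 + 700.5 + 476.6 + 1213.5 + 802.6 + 1004.9 + 1131.5 + 777.1) / 10 = 9075.0000 / 10 = 907.5000
Sum of squared deviations: (−156.6000)² + (+475.7000)² + (−73.3000)² + (−207.0000)² + (−430.9000)² + (+306.0000)² + (−104.9000)² + (+97.4000)² + (+224.0000)² + (−130.4000)² = 666017.6800
Variance = 666017.6800 / 9 = 74001.9644
SE* = √74001.9644

SE* = 272.033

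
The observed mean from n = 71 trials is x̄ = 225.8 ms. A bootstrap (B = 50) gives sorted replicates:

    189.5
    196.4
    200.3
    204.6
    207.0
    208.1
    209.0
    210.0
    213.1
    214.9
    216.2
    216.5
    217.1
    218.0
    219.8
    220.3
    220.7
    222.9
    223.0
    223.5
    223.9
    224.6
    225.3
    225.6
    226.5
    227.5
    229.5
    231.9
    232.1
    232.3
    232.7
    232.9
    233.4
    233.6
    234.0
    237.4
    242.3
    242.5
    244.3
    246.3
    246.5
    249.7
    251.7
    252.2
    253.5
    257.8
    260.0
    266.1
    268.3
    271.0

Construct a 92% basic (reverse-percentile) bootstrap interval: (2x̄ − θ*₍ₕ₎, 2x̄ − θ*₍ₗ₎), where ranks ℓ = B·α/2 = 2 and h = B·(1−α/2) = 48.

Percentile endpoints at ranks 2 and 48: θ*₍2₎ = 196.4, θ*₍48₎ = 266.1.
Basic interval reflects these around x̄:
  lower = 2 × 225.8 − 266.1 = 185.5
  upper = 2 × 225.8 − 196.4 = 255.2

(185.5, 255.2)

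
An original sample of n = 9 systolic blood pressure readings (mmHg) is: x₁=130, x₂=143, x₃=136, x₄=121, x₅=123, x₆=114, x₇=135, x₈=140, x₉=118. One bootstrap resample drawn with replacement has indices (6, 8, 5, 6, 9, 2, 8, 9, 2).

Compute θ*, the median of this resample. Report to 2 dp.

Resample values: 114, 140, 123, 114, 118, 143, 140, 118, 143.
Sorted: 114, 114, 118, 118, 123, 140, 140, 143, 143
Median = middle value = 123.00

θ* = 123.00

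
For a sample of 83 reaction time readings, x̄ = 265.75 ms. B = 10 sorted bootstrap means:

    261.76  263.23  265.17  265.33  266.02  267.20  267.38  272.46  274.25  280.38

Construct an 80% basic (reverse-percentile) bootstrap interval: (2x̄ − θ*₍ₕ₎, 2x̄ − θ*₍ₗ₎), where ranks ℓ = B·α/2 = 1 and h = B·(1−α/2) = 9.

Percentile endpoints at ranks 1 and 9: θ*₍1₎ = 261.76, θ*₍9₎ = 274.25.
Basic interval reflects these around x̄:
  lower = 2 × 265.75 − 274.25 = 257.25
  upper = 2 × 265.75 − 261.76 = 269.74

(257.25, 269.74)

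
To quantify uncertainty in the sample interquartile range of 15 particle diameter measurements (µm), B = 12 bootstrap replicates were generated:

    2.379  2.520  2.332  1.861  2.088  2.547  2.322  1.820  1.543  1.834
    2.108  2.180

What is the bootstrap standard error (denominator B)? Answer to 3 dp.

SE* = 0.299

Bootstrap SE is the standard deviation of the 12 replicate interquartile ranges.
Mean of replicates: (2.379 + 2.520 + 2.332 + 1.861 + 2.088 + 2.547 + 2.322 + 1.820 + 1.543 + 1.834 + 2.108 + 2.180) / 12 = 25.5340 / 12 = 2.1278
Sum of squared deviations: (+0.2512)² + (+0.3922)² + (+0.2042)² + (−0.2668)² + (−0.0398)² + (+0.4192)² + (+0.1942)² + (−0.3078)² + (−0.5848)² + (−0.2938)² + (−0.0198)² + (+0.0522)² = 1.0710
Variance = 1.0710 / 12 = 0.0892
SE* = √0.0892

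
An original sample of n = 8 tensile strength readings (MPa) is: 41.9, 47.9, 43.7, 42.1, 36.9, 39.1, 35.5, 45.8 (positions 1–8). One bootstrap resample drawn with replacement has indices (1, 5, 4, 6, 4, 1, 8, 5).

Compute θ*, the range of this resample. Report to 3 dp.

Resample values: 41.9, 36.9, 42.1, 39.1, 42.1, 41.9, 45.8, 36.9.
Range = 45.8 − 36.9 = 8.900

θ* = 8.900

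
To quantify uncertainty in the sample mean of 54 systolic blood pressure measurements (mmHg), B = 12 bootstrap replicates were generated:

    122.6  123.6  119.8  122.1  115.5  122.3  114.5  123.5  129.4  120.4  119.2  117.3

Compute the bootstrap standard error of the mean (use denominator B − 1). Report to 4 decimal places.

SE* = 4.0451

Bootstrap SE is the standard deviation of the 12 replicate means.
Mean of replicates: (122.6 + 123.6 + 119.8 + 122.1 + 115.5 + 122.3 + 114.5 + 123.5 + 129.4 + 120.4 + 119.2 + 117.3) / 12 = 1450.20000 / 12 = 120.85000
Sum of squared deviations: (+1.75000)² + (+2.75000)² + (−1.05000)² + (+1.25000)² + (−5.35000)² + (+1.45000)² + (−6.35000)² + (+2.65000)² + (+8.55000)² + (−0.45000)² + (−1.65000)² + (−3.55000)² = 179.99000
Variance = 179.99000 / 11 = 16.36273
SE* = √16.36273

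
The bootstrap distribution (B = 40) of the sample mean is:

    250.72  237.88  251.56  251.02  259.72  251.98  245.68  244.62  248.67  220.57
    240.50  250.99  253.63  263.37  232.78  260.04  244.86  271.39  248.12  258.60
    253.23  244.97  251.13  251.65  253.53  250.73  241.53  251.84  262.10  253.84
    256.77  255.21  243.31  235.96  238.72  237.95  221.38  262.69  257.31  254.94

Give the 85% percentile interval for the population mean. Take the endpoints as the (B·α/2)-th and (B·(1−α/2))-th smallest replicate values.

(232.78, 262.10)

Sorted replicates: 220.57, 221.38, 232.78, 235.96, 237.88, 237.95, 238.72, 240.50, 241.53, 243.31, 244.62, 244.86, 244.97, 245.68, 248.12, 248.67, 250.72, 250.73, 250.99, 251.02, 251.13, 251.56, 251.65, 251.84, 251.98, 253.23, 253.53, 253.63, 253.84, 254.94, 255.21, 256.77, 257.31, 258.60, 259.72, 260.04, 262.10, 262.69, 263.37, 271.39
α = 0.15; lower rank = 40 × 0.075 = 3; upper rank = 40 × 0.925 = 37.
The 3rd smallest replicate is 232.78; the 37th is 262.10.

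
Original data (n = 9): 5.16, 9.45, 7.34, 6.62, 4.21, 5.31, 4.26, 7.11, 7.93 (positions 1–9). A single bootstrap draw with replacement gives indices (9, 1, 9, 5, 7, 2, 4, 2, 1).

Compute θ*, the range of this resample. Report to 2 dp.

Resample values: 7.93, 5.16, 7.93, 4.21, 4.26, 9.45, 6.62, 9.45, 5.16.
Range = 9.45 − 4.21 = 5.24

θ* = 5.24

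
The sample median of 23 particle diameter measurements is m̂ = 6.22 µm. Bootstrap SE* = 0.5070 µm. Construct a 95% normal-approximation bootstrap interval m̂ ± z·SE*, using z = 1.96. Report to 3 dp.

(5.226, 7.214)

Margin = 1.96 × 0.5070 = 0.9937
Interval: 6.22 ± 0.9937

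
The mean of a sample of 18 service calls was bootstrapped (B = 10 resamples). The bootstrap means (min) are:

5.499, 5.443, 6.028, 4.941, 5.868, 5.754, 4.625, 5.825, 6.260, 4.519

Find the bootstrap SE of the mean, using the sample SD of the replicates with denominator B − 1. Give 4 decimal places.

Bootstrap SE is the standard deviation of the 10 replicate means.
Mean of replicates: (5.499 + 5.443 + 6.028 + 4.941 + 5.868 + 5.754 + 4.625 + 5.825 + 6.260 + 4.519) / 10 = 54.76200 / 10 = 5.47620
Sum of squared deviations: (+0.02280)² + (−0.03320)² + (+0.55180)² + (−0.53520)² + (+0.39180)² + (+0.27780)² + (−0.85120)² + (+0.34880)² + (+0.78380)² + (−0.95720)² = 3.20000
Variance = 3.20000 / 9 = 0.35556
SE* = √0.35556

SE* = 0.5963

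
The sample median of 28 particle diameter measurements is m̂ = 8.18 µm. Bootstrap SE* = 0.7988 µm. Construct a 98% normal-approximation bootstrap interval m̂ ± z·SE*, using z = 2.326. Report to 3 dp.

Margin = 2.326 × 0.7988 = 1.8580
Interval: 8.18 ± 1.8580

(6.322, 10.038)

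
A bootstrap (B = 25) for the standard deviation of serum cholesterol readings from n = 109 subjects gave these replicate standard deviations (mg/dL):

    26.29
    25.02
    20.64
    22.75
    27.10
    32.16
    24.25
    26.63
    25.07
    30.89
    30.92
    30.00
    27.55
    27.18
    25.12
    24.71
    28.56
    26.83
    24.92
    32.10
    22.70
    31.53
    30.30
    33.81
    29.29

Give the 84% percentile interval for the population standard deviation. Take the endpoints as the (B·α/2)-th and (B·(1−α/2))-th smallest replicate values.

(22.70, 32.10)

Sorted replicates: 20.64, 22.70, 22.75, 24.25, 24.71, 24.92, 25.02, 25.07, 25.12, 26.29, 26.63, 26.83, 27.10, 27.18, 27.55, 28.56, 29.29, 30.00, 30.30, 30.89, 30.92, 31.53, 32.10, 32.16, 33.81
α = 0.16; lower rank = 25 × 0.080 = 2; upper rank = 25 × 0.920 = 23.
The 2nd smallest replicate is 22.70; the 23rd is 32.10.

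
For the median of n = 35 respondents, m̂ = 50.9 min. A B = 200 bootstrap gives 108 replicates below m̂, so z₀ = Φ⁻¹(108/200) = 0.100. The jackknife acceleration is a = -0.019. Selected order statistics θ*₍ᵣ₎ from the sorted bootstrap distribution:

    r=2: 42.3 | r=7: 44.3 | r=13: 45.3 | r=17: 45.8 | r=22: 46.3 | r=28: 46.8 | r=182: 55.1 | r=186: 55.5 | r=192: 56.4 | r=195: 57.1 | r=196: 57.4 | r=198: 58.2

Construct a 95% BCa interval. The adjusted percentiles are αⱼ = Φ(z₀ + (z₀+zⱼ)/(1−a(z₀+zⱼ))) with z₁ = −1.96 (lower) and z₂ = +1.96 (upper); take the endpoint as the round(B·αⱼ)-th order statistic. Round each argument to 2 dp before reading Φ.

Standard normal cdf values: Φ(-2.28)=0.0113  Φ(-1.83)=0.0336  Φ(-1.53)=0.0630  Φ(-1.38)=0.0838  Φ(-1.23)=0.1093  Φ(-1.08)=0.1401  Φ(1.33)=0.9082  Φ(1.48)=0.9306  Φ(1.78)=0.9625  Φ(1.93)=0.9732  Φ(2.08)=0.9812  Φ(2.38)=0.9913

(44.3, 57.4)

Lower: z₀ + z₁ = 0.100 + (-1.960) = -1.860; 1 − a(z₀+z₁) = 1 − (-0.019)(-1.860) = 0.9647; argument = 0.100 + (-1.860)/0.9647 = -1.8281 → -1.83.
α₁ = Φ(-1.83) = 0.0336; rank = round(200 × 0.0336) = 7; θ*₍7₎ = 44.3.
Upper: z₀ + z₂ = 2.060; 1 − a(z₀+z₂) = 1.0391; argument = 2.0824 → 2.08; α₂ = 0.9812; rank = 196; θ*₍196₎ = 57.4.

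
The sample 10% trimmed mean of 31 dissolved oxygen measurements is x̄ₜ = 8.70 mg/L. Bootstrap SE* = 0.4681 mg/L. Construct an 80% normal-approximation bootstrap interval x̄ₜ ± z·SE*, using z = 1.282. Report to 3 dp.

(8.100, 9.300)

Margin = 1.282 × 0.4681 = 0.6001
Interval: 8.70 ± 0.6001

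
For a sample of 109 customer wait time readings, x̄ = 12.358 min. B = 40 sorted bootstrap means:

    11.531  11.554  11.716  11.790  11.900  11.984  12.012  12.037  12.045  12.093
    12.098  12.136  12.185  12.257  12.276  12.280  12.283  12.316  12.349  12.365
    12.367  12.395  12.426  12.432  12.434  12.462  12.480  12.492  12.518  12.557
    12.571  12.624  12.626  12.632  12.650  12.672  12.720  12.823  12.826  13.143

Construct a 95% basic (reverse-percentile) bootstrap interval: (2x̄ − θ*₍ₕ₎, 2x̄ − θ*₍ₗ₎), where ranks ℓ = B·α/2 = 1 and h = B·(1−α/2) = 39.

Percentile endpoints at ranks 1 and 39: θ*₍1₎ = 11.531, θ*₍39₎ = 12.826.
Basic interval reflects these around x̄:
  lower = 2 × 12.358 − 12.826 = 11.890
  upper = 2 × 12.358 − 11.531 = 13.185

(11.890, 13.185)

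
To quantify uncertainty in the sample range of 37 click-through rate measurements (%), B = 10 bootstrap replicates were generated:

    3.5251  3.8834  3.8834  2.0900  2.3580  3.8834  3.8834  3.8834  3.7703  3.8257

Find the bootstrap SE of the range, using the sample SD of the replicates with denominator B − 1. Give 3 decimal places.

Bootstrap SE is the standard deviation of the 10 replicate ranges.
Mean of replicates: (3.5251 + 3.8834 + 3.8834 + 2.0900 + 2.3580 + 3.8834 + 3.8834 + 3.8834 + 3.7703 + 3.8257) / 10 = 34.98610 / 10 = 3.49861
Sum of squared deviations: (+0.02649)² + (+0.38479)² + (+0.38479)² + (−1.40861)² + (−1.14061)² + (+0.38479)² + (+0.38479)² + (+0.38479)² + (+0.27169)² + (+0.32709)² = 4.20700
Variance = 4.20700 / 9 = 0.46744
SE* = √0.46744

SE* = 0.684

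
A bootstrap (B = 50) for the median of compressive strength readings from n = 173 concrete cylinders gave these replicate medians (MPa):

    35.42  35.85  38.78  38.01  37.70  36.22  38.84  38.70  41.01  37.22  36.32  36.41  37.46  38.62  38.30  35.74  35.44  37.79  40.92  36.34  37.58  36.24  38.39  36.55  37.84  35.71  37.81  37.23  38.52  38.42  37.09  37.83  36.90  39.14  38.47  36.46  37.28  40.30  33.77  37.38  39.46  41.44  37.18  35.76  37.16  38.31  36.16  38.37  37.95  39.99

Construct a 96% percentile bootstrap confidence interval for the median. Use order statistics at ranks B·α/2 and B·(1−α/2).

(33.77, 41.01)

Sorted replicates: 33.77, 35.42, 35.44, 35.71, 35.74, 35.76, 35.85, 36.16, 36.22, 36.24, 36.32, 36.34, 36.41, 36.46, 36.55, 36.90, 37.09, 37.16, 37.18, 37.22, 37.23, 37.28, 37.38, 37.46, 37.58, 37.70, 37.79, 37.81, 37.83, 37.84, 37.95, 38.01, 38.30, 38.31, 38.37, 38.39, 38.42, 38.47, 38.52, 38.62, 38.70, 38.78, 38.84, 39.14, 39.46, 39.99, 40.30, 40.92, 41.01, 41.44
α = 0.04; lower rank = 50 × 0.020 = 1; upper rank = 50 × 0.980 = 49.
The 1st smallest replicate is 33.77; the 49th is 41.01.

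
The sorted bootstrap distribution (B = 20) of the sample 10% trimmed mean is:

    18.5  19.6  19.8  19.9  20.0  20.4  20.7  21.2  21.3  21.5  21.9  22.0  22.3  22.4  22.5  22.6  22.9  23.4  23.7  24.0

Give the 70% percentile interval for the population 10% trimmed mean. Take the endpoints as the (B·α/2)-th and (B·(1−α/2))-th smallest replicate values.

α = 0.30; lower rank = 20 × 0.150 = 3; upper rank = 20 × 0.850 = 17.
The 3rd smallest replicate is 19.8; the 17th is 22.9.

(19.8, 22.9)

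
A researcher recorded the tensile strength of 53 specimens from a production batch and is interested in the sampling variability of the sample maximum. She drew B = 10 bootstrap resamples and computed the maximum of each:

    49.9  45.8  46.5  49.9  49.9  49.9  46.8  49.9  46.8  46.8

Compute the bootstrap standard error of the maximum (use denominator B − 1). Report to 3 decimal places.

Bootstrap SE is the standard deviation of the 10 replicate maximums.
Mean of replicates: (49.9 + 45.8 + 46.5 + 49.9 + 49.9 + 49.9 + 46.8 + 49.9 + 46.8 + 46.8) / 10 = 482.2000 / 10 = 48.2200
Sum of squared deviations: (+1.6800)² + (−2.4200)² + (−1.7200)² + (+1.6800)² + (+1.6800)² + (+1.6800)² + (−1.4200)² + (+1.6800)² + (−1.4200)² + (−1.4200)² = 28.9760
Variance = 28.9760 / 9 = 3.2196
SE* = √3.2196

SE* = 1.794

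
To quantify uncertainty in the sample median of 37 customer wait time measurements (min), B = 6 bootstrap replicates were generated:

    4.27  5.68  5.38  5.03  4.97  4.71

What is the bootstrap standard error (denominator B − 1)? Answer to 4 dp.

Bootstrap SE is the standard deviation of the 6 replicate medians.
Mean of replicates: (4.27 + 5.68 + 5.38 + 5.03 + 4.97 + 4.71) / 6 = 30.04000 / 6 = 5.00667
Sum of squared deviations: (−0.73667)² + (+0.67333)² + (+0.37333)² + (+0.02333)² + (−0.03667)² + (−0.29667)² = 1.22533
Variance = 1.22533 / 5 = 0.24507
SE* = √0.24507

SE* = 0.4950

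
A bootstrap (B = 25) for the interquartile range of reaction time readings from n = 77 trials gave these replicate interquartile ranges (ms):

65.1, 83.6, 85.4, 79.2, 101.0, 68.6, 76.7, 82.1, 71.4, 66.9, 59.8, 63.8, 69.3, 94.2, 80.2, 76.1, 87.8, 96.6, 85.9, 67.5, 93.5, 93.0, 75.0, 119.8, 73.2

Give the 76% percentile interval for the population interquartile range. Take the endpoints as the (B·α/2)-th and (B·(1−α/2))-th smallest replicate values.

Sorted replicates: 59.8, 63.8, 65.1, 66.9, 67.5, 68.6, 69.3, 71.4, 73.2, 75.0, 76.1, 76.7, 79.2, 80.2, 82.1, 83.6, 85.4, 85.9, 87.8, 93.0, 93.5, 94.2, 96.6, 101.0, 119.8
α = 0.24; lower rank = 25 × 0.120 = 3; upper rank = 25 × 0.880 = 22.
The 3rd smallest replicate is 65.1; the 22nd is 94.2.

(65.1, 94.2)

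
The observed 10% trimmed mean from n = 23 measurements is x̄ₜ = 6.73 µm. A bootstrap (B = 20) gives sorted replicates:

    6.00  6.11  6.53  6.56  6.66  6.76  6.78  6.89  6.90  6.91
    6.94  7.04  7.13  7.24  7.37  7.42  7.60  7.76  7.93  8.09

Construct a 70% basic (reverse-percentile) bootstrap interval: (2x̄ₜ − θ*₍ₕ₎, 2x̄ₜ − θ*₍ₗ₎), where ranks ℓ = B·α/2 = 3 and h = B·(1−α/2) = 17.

(5.86, 6.93)

Percentile endpoints at ranks 3 and 17: θ*₍3₎ = 6.53, θ*₍17₎ = 7.60.
Basic interval reflects these around x̄ₜ:
  lower = 2 × 6.73 − 7.60 = 5.86
  upper = 2 × 6.73 − 6.53 = 6.93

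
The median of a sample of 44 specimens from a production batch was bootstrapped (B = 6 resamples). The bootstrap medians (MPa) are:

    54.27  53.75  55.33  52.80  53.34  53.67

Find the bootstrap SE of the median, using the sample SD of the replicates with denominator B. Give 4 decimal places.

SE* = 0.7928

Bootstrap SE is the standard deviation of the 6 replicate medians.
Mean of replicates: (54.27 + 53.75 + 55.33 + 52.80 + 53.34 + 53.67) / 6 = 323.16000 / 6 = 53.86000
Sum of squared deviations: (+0.41000)² + (−0.11000)² + (+1.47000)² + (−1.06000)² + (−0.52000)² + (−0.19000)² = 3.77120
Variance = 3.77120 / 6 = 0.62853
SE* = √0.62853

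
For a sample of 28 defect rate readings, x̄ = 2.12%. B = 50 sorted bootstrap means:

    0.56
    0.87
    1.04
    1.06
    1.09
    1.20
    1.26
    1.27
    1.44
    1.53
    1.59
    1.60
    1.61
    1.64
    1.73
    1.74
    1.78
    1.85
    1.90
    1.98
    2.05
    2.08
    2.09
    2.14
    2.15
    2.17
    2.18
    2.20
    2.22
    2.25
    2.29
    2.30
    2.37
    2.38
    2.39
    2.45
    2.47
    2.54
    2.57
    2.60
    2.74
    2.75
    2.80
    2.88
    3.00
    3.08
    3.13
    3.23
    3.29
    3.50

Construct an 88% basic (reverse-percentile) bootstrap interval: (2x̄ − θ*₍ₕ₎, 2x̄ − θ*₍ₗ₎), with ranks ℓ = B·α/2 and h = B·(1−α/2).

(1.11, 3.20)

Percentile endpoints at ranks 3 and 47: θ*₍3₎ = 1.04, θ*₍47₎ = 3.13.
Basic interval reflects these around x̄:
  lower = 2 × 2.12 − 3.13 = 1.11
  upper = 2 × 2.12 − 1.04 = 3.20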